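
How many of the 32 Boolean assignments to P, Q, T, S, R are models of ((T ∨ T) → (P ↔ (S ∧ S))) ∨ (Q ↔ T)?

Initial set: {(((T ∨ T) → (P ↔ (S ∧ S))) ∨ (Q ↔ T))}.
(((T ∨ T) → (P ↔ (S ∧ S))) ∨ (Q ↔ T)): β-rule — branch into ((T ∨ T) → (P ↔ (S ∧ S)))  //  (Q ↔ T).
  branch 1 (add ((T ∨ T) → (P ↔ (S ∧ S)))):
    ((T ∨ T) → (P ↔ (S ∧ S))): β-rule — branch into ¬(T ∨ T)  //  (P ↔ (S ∧ S)).
      branch 1.1 (add ¬(T ∨ T)):
        ¬(T ∨ T): α-rule — add ¬T, ¬T.
        ○ open, literals {T=0}.
      branch 1.2 (add (P ↔ (S ∧ S))):
        (P ↔ (S ∧ S)): β-rule — branch into P, (S ∧ S)  //  ¬P, ¬(S ∧ S).
          branch 1.2.1 (add P, (S ∧ S)):
            (S ∧ S): α-rule — add S, S.
            ○ open, literals {P=1, S=1}.
          branch 1.2.2 (add ¬P, ¬(S ∧ S)):
            ¬(S ∧ S): β-rule — branch into ¬S  //  ¬S.
              branch 1.2.2.1 (add ¬S):
                ○ open, literals {P=0, S=0}.
              branch 1.2.2.2 (add ¬S):
                ○ open, literals {P=0, S=0}.
  branch 2 (add (Q ↔ T)):
    (Q ↔ T): β-rule — branch into Q, T  //  ¬Q, ¬T.
      branch 2.1 (add Q, T):
        ○ open, literals {Q=1, T=1}.
      branch 2.2 (add ¬Q, ¬T):
        ○ open, literals {Q=0, T=0}.
0 branches closed, 6 open.
Each open branch fixes some atoms; the unmentioned ones are free. Counting distinct full assignments: branch {T=0} (P, Q, S, R) contributes 16 new; branch {P=1, S=1} (Q, T, R) contributes 4 new; branch {P=0, S=0} (Q, T, R) contributes 4 new; branch {P=0, S=0} (Q, T, R) contributes 0 new; branch {Q=1, T=1} (P, S, R) contributes 4 new; branch {Q=0, T=0} (P, S, R) contributes 0 new. Total: 28.

28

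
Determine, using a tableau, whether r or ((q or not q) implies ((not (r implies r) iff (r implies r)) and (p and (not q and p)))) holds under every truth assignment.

Not valid

Assume the negation and expand:
Initial set: {not (r or ((q or not q) implies ((not (r implies r) iff (r implies r)) and (p and (not q and p)))))}.
not (r or ((q or not q) implies ((not (r implies r) iff (r implies r)) and (p and (not q and p))))): α-rule — add not r, not ((q or not q) implies ((not (r implies r) iff (r implies r)) and (p and (not q and p)))).
not ((q or not q) implies ((not (r implies r) iff (r implies r)) and (p and (not q and p)))): α-rule — add (q or not q), not ((not (r implies r) iff (r implies r)) and (p and (not q and p))).
(q or not q): β-rule — branch into q  //  not q.
  branch 1 (add q):
    not ((not (r implies r) iff (r implies r)) and (p and (not q and p))): β-rule — branch into not (not (r implies r) iff (r implies r))  //  not (p and (not q and p)).
      branch 1.1 (add not (not (r implies r) iff (r implies r))):
        not (not (r implies r) iff (r implies r)): β-rule — branch into not (r implies r), not (r implies r)  //  not not (r implies r), (r implies r).
          branch 1.1.1 (add not (r implies r), not (r implies r)):
            not (r implies r): α-rule — add r, not r.
            × closes — contains both r and not r.
          branch 1.1.2 (add not not (r implies r), (r implies r)):
            not not (r implies r): β-rule — branch into not r  //  r.
              branch 1.1.2.1 (add not r):
                (r implies r): β-rule — branch into not r  //  r.
                  branch 1.1.2.1.1 (add not r):
                    ○ open, literals {q=T, r=F}.
                  branch 1.1.2.1.2 (add r):
                    × closes — contains both r and not r.
              branch 1.1.2.2 (add r):
                × closes — contains both r and not r.
      branch 1.2 (add not (p and (not q and p))):
        not (p and (not q and p)): β-rule — branch into not p  //  not (not q and p).
          branch 1.2.1 (add not p):
            ○ open, literals {p=F, q=T, r=F}.
          branch 1.2.2 (add not (not q and p)):
            not (not q and p): β-rule — branch into not not q  //  not p.
              branch 1.2.2.1 (add not not q):
                ○ open, literals {q=T, r=F}.
              branch 1.2.2.2 (add not p):
                ○ open, literals {p=F, q=T, r=F}.
  branch 2 (add not q):
    not ((not (r implies r) iff (r implies r)) and (p and (not q and p))): β-rule — branch into not (not (r implies r) iff (r implies r))  //  not (p and (not q and p)).
      branch 2.1 (add not (not (r implies r) iff (r implies r))):
        not (not (r implies r) iff (r implies r)): β-rule — branch into not (r implies r), not (r implies r)  //  not not (r implies r), (r implies r).
          branch 2.1.1 (add not (r implies r), not (r implies r)):
            not (r implies r): α-rule — add r, not r.
            × closes — contains both r and not r.
          branch 2.1.2 (add not not (r implies r), (r implies r)):
            not not (r implies r): β-rule — branch into not r  //  r.
              branch 2.1.2.1 (add not r):
                (r implies r): β-rule — branch into not r  //  r.
                  branch 2.1.2.1.1 (add not r):
                    ○ open, literals {q=F, r=F}.
                  branch 2.1.2.1.2 (add r):
                    × closes — contains both r and not r.
              branch 2.1.2.2 (add r):
                × closes — contains both r and not r.
      branch 2.2 (add not (p and (not q and p))):
        not (p and (not q and p)): β-rule — branch into not p  //  not (not q and p).
          branch 2.2.1 (add not p):
            ○ open, literals {p=F, q=F, r=F}.
          branch 2.2.2 (add not (not q and p)):
            not (not q and p): β-rule — branch into not not q  //  not p.
              branch 2.2.2.1 (add not not q):
                × closes — contains both q and not q.
              branch 2.2.2.2 (add not p):
                ○ open, literals {p=F, q=F, r=F}.
7 branches closed, 7 open.
An open branch gives a countermodel: q=T, r=F (unmentioned atoms arbitrary); under it the original formula is false.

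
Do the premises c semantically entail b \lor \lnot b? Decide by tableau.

Yes

Initial set: {c; \lnot (b \lor \lnot b)}.
\lnot (b \lor \lnot b): α-rule — add \lnot b, \lnot \lnot b.
× closes — contains both b and \lnot b.
All 1 branch closes.
Every branch closed, so the premises entail the conclusion.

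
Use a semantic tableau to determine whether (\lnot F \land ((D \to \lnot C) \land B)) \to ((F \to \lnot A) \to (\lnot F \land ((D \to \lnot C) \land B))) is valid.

Assume the negation and expand:
Initial set: {F ((\lnot F \land ((D \to \lnot C) \land B)) \to ((F \to \lnot A) \to (\lnot F \land ((D \to \lnot C) \land B))))}.
F ((\lnot F \land ((D \to \lnot C) \land B)) \to ((F \to \lnot A) \to (\lnot F \land ((D \to \lnot C) \land B)))): α-rule — add T (\lnot F \land ((D \to \lnot C) \land B)), F ((F \to \lnot A) \to (\lnot F \land ((D \to \lnot C) \land B))).
T (\lnot F \land ((D \to \lnot C) \land B)): α-rule — add T \lnot F, T ((D \to \lnot C) \land B).
F ((F \to \lnot A) \to (\lnot F \land ((D \to \lnot C) \land B))): α-rule — add T (F \to \lnot A), F (\lnot F \land ((D \to \lnot C) \land B)).
T ((D \to \lnot C) \land B): α-rule — add T (D \to \lnot C), T B.
T (F \to \lnot A): β-rule — branch into F F  //  T \lnot A.
  branch 1 (add F F):
    F (\lnot F \land ((D \to \lnot C) \land B)): β-rule — branch into F \lnot F  //  F ((D \to \lnot C) \land B).
      branch 1.1 (add F \lnot F):
        × closes — contains both F and \lnot F.
      branch 1.2 (add F ((D \to \lnot C) \land B)):
        T (D \to \lnot C): β-rule — branch into F D  //  T \lnot C.
          branch 1.2.1 (add F D):
            F ((D \to \lnot C) \land B): β-rule — branch into F (D \to \lnot C)  //  F B.
              branch 1.2.1.1 (add F (D \to \lnot C)):
                F (D \to \lnot C): α-rule — add T D, F \lnot C.
                × closes — contains both D and \lnot D.
              branch 1.2.1.2 (add F B):
                × closes — contains both B and \lnot B.
          branch 1.2.2 (add T \lnot C):
            F ((D \to \lnot C) \land B): β-rule — branch into F (D \to \lnot C)  //  F B.
              branch 1.2.2.1 (add F (D \to \lnot C)):
                F (D \to \lnot C): α-rule — add T D, F \lnot C.
                × closes — contains both C and \lnot C.
              branch 1.2.2.2 (add F B):
                × closes — contains both B and \lnot B.
  branch 2 (add T \lnot A):
    F (\lnot F \land ((D \to \lnot C) \land B)): β-rule — branch into F \lnot F  //  F ((D \to \lnot C) \land B).
      branch 2.1 (add F \lnot F):
        × closes — contains both F and \lnot F.
      branch 2.2 (add F ((D \to \lnot C) \land B)):
        T (D \to \lnot C): β-rule — branch into F D  //  T \lnot C.
          branch 2.2.1 (add F D):
            F ((D \to \lnot C) \land B): β-rule — branch into F (D \to \lnot C)  //  F B.
              branch 2.2.1.1 (add F (D \to \lnot C)):
                F (D \to \lnot C): α-rule — add T D, F \lnot C.
                × closes — contains both D and \lnot D.
              branch 2.2.1.2 (add F B):
                × closes — contains both B and \lnot B.
          branch 2.2.2 (add T \lnot C):
            F ((D \to \lnot C) \land B): β-rule — branch into F (D \to \lnot C)  //  F B.
              branch 2.2.2.1 (add F (D \to \lnot C)):
                F (D \to \lnot C): α-rule — add T D, F \lnot C.
                × closes — contains both C and \lnot C.
              branch 2.2.2.2 (add F B):
                × closes — contains both B and \lnot B.
All 10 branches close.
Every branch closed, so the negation is unsatisfiable and the formula is valid.

Valid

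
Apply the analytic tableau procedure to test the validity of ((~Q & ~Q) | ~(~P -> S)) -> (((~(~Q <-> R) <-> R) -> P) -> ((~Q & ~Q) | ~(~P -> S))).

Assume the negation and expand:
Initial set: {~(((~Q & ~Q) | ~(~P -> S)) -> (((~(~Q <-> R) <-> R) -> P) -> ((~Q & ~Q) | ~(~P -> S))))}.
~(((~Q & ~Q) | ~(~P -> S)) -> (((~(~Q <-> R) <-> R) -> P) -> ((~Q & ~Q) | ~(~P -> S)))): α-rule — add ((~Q & ~Q) | ~(~P -> S)), ~(((~(~Q <-> R) <-> R) -> P) -> ((~Q & ~Q) | ~(~P -> S))).
~(((~(~Q <-> R) <-> R) -> P) -> ((~Q & ~Q) | ~(~P -> S))): α-rule — add ((~(~Q <-> R) <-> R) -> P), ~((~Q & ~Q) | ~(~P -> S)).
~((~Q & ~Q) | ~(~P -> S)): α-rule — add ~(~Q & ~Q), ~~(~P -> S).
((~Q & ~Q) | ~(~P -> S)): β-rule — branch into (~Q & ~Q)  //  ~(~P -> S).
  branch 1 (add (~Q & ~Q)):
    (~Q & ~Q): α-rule — add ~Q, ~Q.
    ((~(~Q <-> R) <-> R) -> P): β-rule — branch into ~(~(~Q <-> R) <-> R)  //  P.
      branch 1.1 (add ~(~(~Q <-> R) <-> R)):
        ~(~Q & ~Q): β-rule — branch into ~~Q  //  ~~Q.
          branch 1.1.1 (add ~~Q):
            × closes — contains both Q and ~Q.
          branch 1.1.2 (add ~~Q):
            × closes — contains both Q and ~Q.
      branch 1.2 (add P):
        ~(~Q & ~Q): β-rule — branch into ~~Q  //  ~~Q.
          branch 1.2.1 (add ~~Q):
            × closes — contains both Q and ~Q.
          branch 1.2.2 (add ~~Q):
            × closes — contains both Q and ~Q.
  branch 2 (add ~(~P -> S)):
    ~(~P -> S): α-rule — add ~P, ~S.
    ((~(~Q <-> R) <-> R) -> P): β-rule — branch into ~(~(~Q <-> R) <-> R)  //  P.
      branch 2.1 (add ~(~(~Q <-> R) <-> R)):
        ~(~Q & ~Q): β-rule — branch into ~~Q  //  ~~Q.
          branch 2.1.1 (add ~~Q):
            ~~(~P -> S): β-rule — branch into ~~P  //  S.
              branch 2.1.1.1 (add ~~P):
                × closes — contains both P and ~P.
              branch 2.1.1.2 (add S):
                × closes — contains both S and ~S.
          branch 2.1.2 (add ~~Q):
            ~~(~P -> S): β-rule — branch into ~~P  //  S.
              branch 2.1.2.1 (add ~~P):
                × closes — contains both P and ~P.
              branch 2.1.2.2 (add S):
                × closes — contains both S and ~S.
      branch 2.2 (add P):
        × closes — contains both P and ~P.
All 9 branches close.
Every branch closed, so the negation is unsatisfiable and the formula is valid.

Valid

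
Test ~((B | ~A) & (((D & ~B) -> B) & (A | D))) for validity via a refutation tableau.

Assume the negation and expand:
Initial set: {~~((B | ~A) & (((D & ~B) -> B) & (A | D)))}.
~~((B | ~A) & (((D & ~B) -> B) & (A | D))): α-rule — add (B | ~A), (((D & ~B) -> B) & (A | D)).
(((D & ~B) -> B) & (A | D)): α-rule — add ((D & ~B) -> B), (A | D).
(B | ~A): β-rule — branch into B  //  ~A.
  branch 1 (add B):
    ((D & ~B) -> B): β-rule — branch into ~(D & ~B)  //  B.
      branch 1.1 (add ~(D & ~B)):
        (A | D): β-rule — branch into A  //  D.
          branch 1.1.1 (add A):
            ~(D & ~B): β-rule — branch into ~D  //  ~~B.
              branch 1.1.1.1 (add ~D):
                ○ open, literals {A=true, B=true, D=false}.
              branch 1.1.1.2 (add ~~B):
                ○ open, literals {A=true, B=true}.
          branch 1.1.2 (add D):
            ~(D & ~B): β-rule — branch into ~D  //  ~~B.
              branch 1.1.2.1 (add ~D):
                × closes — contains both D and ~D.
              branch 1.1.2.2 (add ~~B):
                ○ open, literals {B=true, D=true}.
      branch 1.2 (add B):
        (A | D): β-rule — branch into A  //  D.
          branch 1.2.1 (add A):
            ○ open, literals {A=true, B=true}.
          branch 1.2.2 (add D):
            ○ open, literals {B=true, D=true}.
  branch 2 (add ~A):
    ((D & ~B) -> B): β-rule — branch into ~(D & ~B)  //  B.
      branch 2.1 (add ~(D & ~B)):
        (A | D): β-rule — branch into A  //  D.
          branch 2.1.1 (add A):
            × closes — contains both A and ~A.
          branch 2.1.2 (add D):
            ~(D & ~B): β-rule — branch into ~D  //  ~~B.
              branch 2.1.2.1 (add ~D):
                × closes — contains both D and ~D.
              branch 2.1.2.2 (add ~~B):
                ○ open, literals {A=false, B=true, D=true}.
      branch 2.2 (add B):
        (A | D): β-rule — branch into A  //  D.
          branch 2.2.1 (add A):
            × closes — contains both A and ~A.
          branch 2.2.2 (add D):
            ○ open, literals {A=false, B=true, D=true}.
4 branches closed, 7 open.
An open branch gives a countermodel: A=true, B=true, D=false (unmentioned atoms arbitrary); under it the original formula is false.

Not valid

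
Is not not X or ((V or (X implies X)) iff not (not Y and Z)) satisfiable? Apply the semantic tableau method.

Initial set: {(not not X or ((V or (X implies X)) iff not (not Y and Z)))}.
(not not X or ((V or (X implies X)) iff not (not Y and Z))): β-rule — branch into not not X  //  ((V or (X implies X)) iff not (not Y and Z)).
  branch 1 (add not not X):
    not not X: drop double negation, giving X.
    ○ open, literals {X=T}.
  branch 2 (add ((V or (X implies X)) iff not (not Y and Z))):
    ((V or (X implies X)) iff not (not Y and Z)): β-rule — branch into (V or (X implies X)), not (not Y and Z)  //  not (V or (X implies X)), not not (not Y and Z).
      branch 2.1 (add (V or (X implies X)), not (not Y and Z)):
        (V or (X implies X)): β-rule — branch into V  //  (X implies X).
          branch 2.1.1 (add V):
            not (not Y and Z): β-rule — branch into not not Y  //  not Z.
              branch 2.1.1.1 (add not not Y):
                ○ open, literals {V=T, Y=T}.
              branch 2.1.1.2 (add not Z):
                ○ open, literals {V=T, Z=F}.
          branch 2.1.2 (add (X implies X)):
            not (not Y and Z): β-rule — branch into not not Y  //  not Z.
              branch 2.1.2.1 (add not not Y):
                (X implies X): β-rule — branch into not X  //  X.
                  branch 2.1.2.1.1 (add not X):
                    ○ open, literals {X=F, Y=T}.
                  branch 2.1.2.1.2 (add X):
                    ○ open, literals {X=T, Y=T}.
              branch 2.1.2.2 (add not Z):
                (X implies X): β-rule — branch into not X  //  X.
                  branch 2.1.2.2.1 (add not X):
                    ○ open, literals {X=F, Z=F}.
                  branch 2.1.2.2.2 (add X):
                    ○ open, literals {X=T, Z=F}.
      branch 2.2 (add not (V or (X implies X)), not not (not Y and Z)):
        not (V or (X implies X)): α-rule — add not V, not (X implies X).
        not not (not Y and Z): α-rule — add not Y, Z.
        not (X implies X): α-rule — add X, not X.
        × closes — contains both X and not X.
1 branch closed, 7 open.
An open branch gives a satisfying assignment: X=T.

Satisfiable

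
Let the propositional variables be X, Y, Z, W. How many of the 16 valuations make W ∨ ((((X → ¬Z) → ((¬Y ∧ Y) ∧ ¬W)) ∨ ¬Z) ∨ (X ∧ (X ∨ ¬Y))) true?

Initial set: {(W ∨ ((((X → ¬Z) → ((¬Y ∧ Y) ∧ ¬W)) ∨ ¬Z) ∨ (X ∧ (X ∨ ¬Y))))}.
(W ∨ ((((X → ¬Z) → ((¬Y ∧ Y) ∧ ¬W)) ∨ ¬Z) ∨ (X ∧ (X ∨ ¬Y)))): β-rule — branch into W  //  ((((X → ¬Z) → ((¬Y ∧ Y) ∧ ¬W)) ∨ ¬Z) ∨ (X ∧ (X ∨ ¬Y))).
  branch 1 (add W):
    ○ open, literals {W=1}.
  branch 2 (add ((((X → ¬Z) → ((¬Y ∧ Y) ∧ ¬W)) ∨ ¬Z) ∨ (X ∧ (X ∨ ¬Y)))):
    ((((X → ¬Z) → ((¬Y ∧ Y) ∧ ¬W)) ∨ ¬Z) ∨ (X ∧ (X ∨ ¬Y))): β-rule — branch into (((X → ¬Z) → ((¬Y ∧ Y) ∧ ¬W)) ∨ ¬Z)  //  (X ∧ (X ∨ ¬Y)).
      branch 2.1 (add (((X → ¬Z) → ((¬Y ∧ Y) ∧ ¬W)) ∨ ¬Z)):
        (((X → ¬Z) → ((¬Y ∧ Y) ∧ ¬W)) ∨ ¬Z): β-rule — branch into ((X → ¬Z) → ((¬Y ∧ Y) ∧ ¬W))  //  ¬Z.
          branch 2.1.1 (add ((X → ¬Z) → ((¬Y ∧ Y) ∧ ¬W))):
            ((X → ¬Z) → ((¬Y ∧ Y) ∧ ¬W)): β-rule — branch into ¬(X → ¬Z)  //  ((¬Y ∧ Y) ∧ ¬W).
              branch 2.1.1.1 (add ¬(X → ¬Z)):
                ¬(X → ¬Z): α-rule — add X, ¬¬Z.
                ○ open, literals {X=1, Z=1}.
              branch 2.1.1.2 (add ((¬Y ∧ Y) ∧ ¬W)):
                ((¬Y ∧ Y) ∧ ¬W): α-rule — add (¬Y ∧ Y), ¬W.
                (¬Y ∧ Y): α-rule — add ¬Y, Y.
                × closes — contains both Y and ¬Y.
          branch 2.1.2 (add ¬Z):
            ○ open, literals {Z=0}.
      branch 2.2 (add (X ∧ (X ∨ ¬Y))):
        (X ∧ (X ∨ ¬Y)): α-rule — add X, (X ∨ ¬Y).
        (X ∨ ¬Y): β-rule — branch into X  //  ¬Y.
          branch 2.2.1 (add X):
            ○ open, literals {X=1}.
          branch 2.2.2 (add ¬Y):
            ○ open, literals {X=1, Y=0}.
1 branch closed, 5 open.
Each open branch fixes some atoms; the unmentioned ones are free. Counting distinct full assignments: branch {W=1} (X, Y, Z) contributes 8 new; branch {X=1, Z=1} (Y, W) contributes 2 new; branch {Z=0} (X, Y, W) contributes 4 new; branch {X=1} (Y, Z, W) contributes 0 new; branch {X=1, Y=0} (Z, W) contributes 0 new. Total: 14.

14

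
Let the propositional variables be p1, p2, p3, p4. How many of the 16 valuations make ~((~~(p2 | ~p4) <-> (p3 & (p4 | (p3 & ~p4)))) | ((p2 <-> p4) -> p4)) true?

Initial set: {T ~((~~(p2 | ~p4) <-> (p3 & (p4 | (p3 & ~p4)))) | ((p2 <-> p4) -> p4))}.
T ~((~~(p2 | ~p4) <-> (p3 & (p4 | (p3 & ~p4)))) | ((p2 <-> p4) -> p4)): α-rule — add F (~~(p2 | ~p4) <-> (p3 & (p4 | (p3 & ~p4)))), F ((p2 <-> p4) -> p4).
F ((p2 <-> p4) -> p4): α-rule — add T (p2 <-> p4), F p4.
F (~~(p2 | ~p4) <-> (p3 & (p4 | (p3 & ~p4)))): β-rule — branch into T ~~(p2 | ~p4), F (p3 & (p4 | (p3 & ~p4)))  //  F ~~(p2 | ~p4), T (p3 & (p4 | (p3 & ~p4))).
  branch 1 (add T ~~(p2 | ~p4), F (p3 & (p4 | (p3 & ~p4)))):
    T ~~(p2 | ~p4): drop double negation, giving T (p2 | ~p4).
    T (p2 <-> p4): β-rule — branch into T p2, T p4  //  F p2, F p4.
      branch 1.1 (add T p2, T p4):
        × closes — contains both p4 and ~p4.
      branch 1.2 (add F p2, F p4):
        F (p3 & (p4 | (p3 & ~p4))): β-rule — branch into F p3  //  F (p4 | (p3 & ~p4)).
          branch 1.2.1 (add F p3):
            T (p2 | ~p4): β-rule — branch into T p2  //  T ~p4.
              branch 1.2.1.1 (add T p2):
                × closes — contains both p2 and ~p2.
              branch 1.2.1.2 (add T ~p4):
                ○ open, literals {p2=0, p3=0, p4=0}.
          branch 1.2.2 (add F (p4 | (p3 & ~p4))):
            F (p4 | (p3 & ~p4)): α-rule — add F p4, F (p3 & ~p4).
            T (p2 | ~p4): β-rule — branch into T p2  //  T ~p4.
              branch 1.2.2.1 (add T p2):
                × closes — contains both p2 and ~p2.
              branch 1.2.2.2 (add T ~p4):
                F (p3 & ~p4): β-rule — branch into F p3  //  F ~p4.
                  branch 1.2.2.2.1 (add F p3):
                    ○ open, literals {p2=0, p3=0, p4=0}.
                  branch 1.2.2.2.2 (add F ~p4):
                    × closes — contains both p4 and ~p4.
  branch 2 (add F ~~(p2 | ~p4), T (p3 & (p4 | (p3 & ~p4)))):
    F ~~(p2 | ~p4): drop double negation, giving F (p2 | ~p4).
    T (p3 & (p4 | (p3 & ~p4))): α-rule — add T p3, T (p4 | (p3 & ~p4)).
    F (p2 | ~p4): α-rule — add F p2, F ~p4.
    × closes — contains both p4 and ~p4.
5 branches closed, 2 open.
Each open branch fixes some atoms; the unmentioned ones are free. Counting distinct full assignments: branch {p2=0, p3=0, p4=0} (p1) contributes 2 new; branch {p2=0, p3=0, p4=0} (p1) contributes 0 new. Total: 2.

2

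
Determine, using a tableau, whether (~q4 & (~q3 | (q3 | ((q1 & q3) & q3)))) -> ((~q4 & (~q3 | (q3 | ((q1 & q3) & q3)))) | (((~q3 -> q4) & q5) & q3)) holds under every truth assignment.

Valid

Assume the negation and expand:
Initial set: {~((~q4 & (~q3 | (q3 | ((q1 & q3) & q3)))) -> ((~q4 & (~q3 | (q3 | ((q1 & q3) & q3)))) | (((~q3 -> q4) & q5) & q3)))}.
~((~q4 & (~q3 | (q3 | ((q1 & q3) & q3)))) -> ((~q4 & (~q3 | (q3 | ((q1 & q3) & q3)))) | (((~q3 -> q4) & q5) & q3))): α-rule — add (~q4 & (~q3 | (q3 | ((q1 & q3) & q3)))), ~((~q4 & (~q3 | (q3 | ((q1 & q3) & q3)))) | (((~q3 -> q4) & q5) & q3)).
(~q4 & (~q3 | (q3 | ((q1 & q3) & q3)))): α-rule — add ~q4, (~q3 | (q3 | ((q1 & q3) & q3))).
~((~q4 & (~q3 | (q3 | ((q1 & q3) & q3)))) | (((~q3 -> q4) & q5) & q3)): α-rule — add ~(~q4 & (~q3 | (q3 | ((q1 & q3) & q3)))), ~(((~q3 -> q4) & q5) & q3).
(~q3 | (q3 | ((q1 & q3) & q3))): β-rule — branch into ~q3  //  (q3 | ((q1 & q3) & q3)).
  branch 1 (add ~q3):
    ~(~q4 & (~q3 | (q3 | ((q1 & q3) & q3)))): β-rule — branch into ~~q4  //  ~(~q3 | (q3 | ((q1 & q3) & q3))).
      branch 1.1 (add ~~q4):
        × closes — contains both q4 and ~q4.
      branch 1.2 (add ~(~q3 | (q3 | ((q1 & q3) & q3)))):
        ~(~q3 | (q3 | ((q1 & q3) & q3))): α-rule — add ~~q3, ~(q3 | ((q1 & q3) & q3)).
        × closes — contains both q3 and ~q3.
  branch 2 (add (q3 | ((q1 & q3) & q3))):
    ~(~q4 & (~q3 | (q3 | ((q1 & q3) & q3)))): β-rule — branch into ~~q4  //  ~(~q3 | (q3 | ((q1 & q3) & q3))).
      branch 2.1 (add ~~q4):
        × closes — contains both q4 and ~q4.
      branch 2.2 (add ~(~q3 | (q3 | ((q1 & q3) & q3)))):
        ~(~q3 | (q3 | ((q1 & q3) & q3))): α-rule — add ~~q3, ~(q3 | ((q1 & q3) & q3)).
        ~(q3 | ((q1 & q3) & q3)): α-rule — add ~q3, ~((q1 & q3) & q3).
        × closes — contains both q3 and ~q3.
All 4 branches close.
Every branch closed, so the negation is unsatisfiable and the formula is valid.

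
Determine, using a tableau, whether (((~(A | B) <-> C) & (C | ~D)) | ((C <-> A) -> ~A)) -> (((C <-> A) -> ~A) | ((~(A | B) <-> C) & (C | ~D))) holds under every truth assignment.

Valid

Assume the negation and expand:
Initial set: {F ((((~(A | B) <-> C) & (C | ~D)) | ((C <-> A) -> ~A)) -> (((C <-> A) -> ~A) | ((~(A | B) <-> C) & (C | ~D))))}.
F ((((~(A | B) <-> C) & (C | ~D)) | ((C <-> A) -> ~A)) -> (((C <-> A) -> ~A) | ((~(A | B) <-> C) & (C | ~D)))): α-rule — add T (((~(A | B) <-> C) & (C | ~D)) | ((C <-> A) -> ~A)), F (((C <-> A) -> ~A) | ((~(A | B) <-> C) & (C | ~D))).
F (((C <-> A) -> ~A) | ((~(A | B) <-> C) & (C | ~D))): α-rule — add F ((C <-> A) -> ~A), F ((~(A | B) <-> C) & (C | ~D)).
F ((C <-> A) -> ~A): α-rule — add T (C <-> A), F ~A.
T (((~(A | B) <-> C) & (C | ~D)) | ((C <-> A) -> ~A)): β-rule — branch into T ((~(A | B) <-> C) & (C | ~D))  //  T ((C <-> A) -> ~A).
  branch 1 (add T ((~(A | B) <-> C) & (C | ~D))):
    T ((~(A | B) <-> C) & (C | ~D)): α-rule — add T (~(A | B) <-> C), T (C | ~D).
    F ((~(A | B) <-> C) & (C | ~D)): β-rule — branch into F (~(A | B) <-> C)  //  F (C | ~D).
      branch 1.1 (add F (~(A | B) <-> C)):
        T (C <-> A): β-rule — branch into T C, T A  //  F C, F A.
          branch 1.1.1 (add T C, T A):
            T (~(A | B) <-> C): β-rule — branch into T ~(A | B), T C  //  F ~(A | B), F C.
              branch 1.1.1.1 (add T ~(A | B), T C):
                T ~(A | B): α-rule — add F A, F B.
                × closes — contains both A and ~A.
              branch 1.1.1.2 (add F ~(A | B), F C):
                × closes — contains both C and ~C.
          branch 1.1.2 (add F C, F A):
            × closes — contains both A and ~A.
      branch 1.2 (add F (C | ~D)):
        F (C | ~D): α-rule — add F C, F ~D.
        T (C <-> A): β-rule — branch into T C, T A  //  F C, F A.
          branch 1.2.1 (add T C, T A):
            × closes — contains both C and ~C.
          branch 1.2.2 (add F C, F A):
            × closes — contains both A and ~A.
  branch 2 (add T ((C <-> A) -> ~A)):
    F ((~(A | B) <-> C) & (C | ~D)): β-rule — branch into F (~(A | B) <-> C)  //  F (C | ~D).
      branch 2.1 (add F (~(A | B) <-> C)):
        T (C <-> A): β-rule — branch into T C, T A  //  F C, F A.
          branch 2.1.1 (add T C, T A):
            T ((C <-> A) -> ~A): β-rule — branch into F (C <-> A)  //  T ~A.
              branch 2.1.1.1 (add F (C <-> A)):
                F (~(A | B) <-> C): β-rule — branch into T ~(A | B), F C  //  F ~(A | B), T C.
                  branch 2.1.1.1.1 (add T ~(A | B), F C):
                    × closes — contains both C and ~C.
                  branch 2.1.1.1.2 (add F ~(A | B), T C):
                    F (C <-> A): β-rule — branch into T C, F A  //  F C, T A.
                      branch 2.1.1.1.2.1 (add T C, F A):
                        × closes — contains both A and ~A.
                      branch 2.1.1.1.2.2 (add F C, T A):
                        × closes — contains both C and ~C.
              branch 2.1.1.2 (add T ~A):
                × closes — contains both A and ~A.
          branch 2.1.2 (add F C, F A):
            × closes — contains both A and ~A.
      branch 2.2 (add F (C | ~D)):
        F (C | ~D): α-rule — add F C, F ~D.
        T (C <-> A): β-rule — branch into T C, T A  //  F C, F A.
          branch 2.2.1 (add T C, T A):
            × closes — contains both C and ~C.
          branch 2.2.2 (add F C, F A):
            × closes — contains both A and ~A.
All 12 branches close.
Every branch closed, so the negation is unsatisfiable and the formula is valid.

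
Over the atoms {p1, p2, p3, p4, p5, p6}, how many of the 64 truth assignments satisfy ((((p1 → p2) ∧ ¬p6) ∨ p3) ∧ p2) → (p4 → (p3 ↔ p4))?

60

Initial set: {T (((((p1 → p2) ∧ ¬p6) ∨ p3) ∧ p2) → (p4 → (p3 ↔ p4)))}.
T (((((p1 → p2) ∧ ¬p6) ∨ p3) ∧ p2) → (p4 → (p3 ↔ p4))): β-rule — branch into F ((((p1 → p2) ∧ ¬p6) ∨ p3) ∧ p2)  //  T (p4 → (p3 ↔ p4)).
  branch 1 (add F ((((p1 → p2) ∧ ¬p6) ∨ p3) ∧ p2)):
    F ((((p1 → p2) ∧ ¬p6) ∨ p3) ∧ p2): β-rule — branch into F (((p1 → p2) ∧ ¬p6) ∨ p3)  //  F p2.
      branch 1.1 (add F (((p1 → p2) ∧ ¬p6) ∨ p3)):
        F (((p1 → p2) ∧ ¬p6) ∨ p3): α-rule — add F ((p1 → p2) ∧ ¬p6), F p3.
        F ((p1 → p2) ∧ ¬p6): β-rule — branch into F (p1 → p2)  //  F ¬p6.
          branch 1.1.1 (add F (p1 → p2)):
            F (p1 → p2): α-rule — add T p1, F p2.
            ○ open, literals {p1=true, p2=false, p3=false}.
          branch 1.1.2 (add F ¬p6):
            ○ open, literals {p3=false, p6=true}.
      branch 1.2 (add F p2):
        ○ open, literals {p2=false}.
  branch 2 (add T (p4 → (p3 ↔ p4))):
    T (p4 → (p3 ↔ p4)): β-rule — branch into F p4  //  T (p3 ↔ p4).
      branch 2.1 (add F p4):
        ○ open, literals {p4=false}.
      branch 2.2 (add T (p3 ↔ p4)):
        T (p3 ↔ p4): β-rule — branch into T p3, T p4  //  F p3, F p4.
          branch 2.2.1 (add T p3, T p4):
            ○ open, literals {p3=true, p4=true}.
          branch 2.2.2 (add F p3, F p4):
            ○ open, literals {p3=false, p4=false}.
0 branches closed, 6 open.
Each open branch fixes some atoms; the unmentioned ones are free. Counting distinct full assignments: branch {p1=true, p2=false, p3=false} (p4, p5, p6) contributes 8 new; branch {p3=false, p6=true} (p1, p2, p4, p5) contributes 12 new; branch {p2=false} (p1, p3, p4, p5, p6) contributes 20 new; branch {p4=false} (p1, p2, p3, p5, p6) contributes 12 new; branch {p3=true, p4=true} (p1, p2, p5, p6) contributes 8 new; branch {p3=false, p4=false} (p1, p2, p5, p6) contributes 0 new. Total: 60.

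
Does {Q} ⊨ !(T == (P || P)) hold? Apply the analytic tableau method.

No

Initial set: {Q; !!(T == (P || P))}.
!!(T == (P || P)): β-rule — branch into T, (P || P)  //  !T, !(P || P).
  branch 1 (add T, (P || P)):
    (P || P): β-rule — branch into P  //  P.
      branch 1.1 (add P):
        ○ open, literals {P=true, Q=true, T=true}.
      branch 1.2 (add P):
        ○ open, literals {P=true, Q=true, T=true}.
  branch 2 (add !T, !(P || P)):
    !(P || P): α-rule — add !P, !P.
    ○ open, literals {P=false, Q=true, T=false}.
0 branches closed, 3 open.
An open branch gives a countermodel: P=true, Q=true, T=true (unmentioned atoms arbitrary); the premises hold there but the conclusion fails.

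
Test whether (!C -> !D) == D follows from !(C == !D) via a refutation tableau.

Initial set: {!(C == !D); !((!C -> !D) == D)}.
!(C == !D): β-rule — branch into C, !!D  //  !C, !D.
  branch 1 (add C, !!D):
    !((!C -> !D) == D): β-rule — branch into (!C -> !D), !D  //  !(!C -> !D), D.
      branch 1.1 (add (!C -> !D), !D):
        × closes — contains both D and !D.
      branch 1.2 (add !(!C -> !D), D):
        !(!C -> !D): α-rule — add !C, !!D.
        × closes — contains both C and !C.
  branch 2 (add !C, !D):
    !((!C -> !D) == D): β-rule — branch into (!C -> !D), !D  //  !(!C -> !D), D.
      branch 2.1 (add (!C -> !D), !D):
        (!C -> !D): β-rule — branch into !!C  //  !D.
          branch 2.1.1 (add !!C):
            × closes — contains both C and !C.
          branch 2.1.2 (add !D):
            ○ open, literals {C=0, D=0}.
      branch 2.2 (add !(!C -> !D), D):
        × closes — contains both D and !D.
4 branches closed, 1 open.
An open branch gives a countermodel: C=0, D=0 (unmentioned atoms arbitrary); the premises hold there but the conclusion fails.

No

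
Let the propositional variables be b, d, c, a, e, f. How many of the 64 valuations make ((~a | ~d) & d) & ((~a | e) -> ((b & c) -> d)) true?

16

Initial set: {(((~a | ~d) & d) & ((~a | e) -> ((b & c) -> d)))}.
(((~a | ~d) & d) & ((~a | e) -> ((b & c) -> d))): α-rule — add ((~a | ~d) & d), ((~a | e) -> ((b & c) -> d)).
((~a | ~d) & d): α-rule — add (~a | ~d), d.
((~a | e) -> ((b & c) -> d)): β-rule — branch into ~(~a | e)  //  ((b & c) -> d).
  branch 1 (add ~(~a | e)):
    ~(~a | e): α-rule — add ~~a, ~e.
    (~a | ~d): β-rule — branch into ~a  //  ~d.
      branch 1.1 (add ~a):
        × closes — contains both a and ~a.
      branch 1.2 (add ~d):
        × closes — contains both d and ~d.
  branch 2 (add ((b & c) -> d)):
    (~a | ~d): β-rule — branch into ~a  //  ~d.
      branch 2.1 (add ~a):
        ((b & c) -> d): β-rule — branch into ~(b & c)  //  d.
          branch 2.1.1 (add ~(b & c)):
            ~(b & c): β-rule — branch into ~b  //  ~c.
              branch 2.1.1.1 (add ~b):
                ○ open, literals {a=false, b=false, d=true}.
              branch 2.1.1.2 (add ~c):
                ○ open, literals {a=false, c=false, d=true}.
          branch 2.1.2 (add d):
            ○ open, literals {a=false, d=true}.
      branch 2.2 (add ~d):
        × closes — contains both d and ~d.
3 branches closed, 3 open.
Each open branch fixes some atoms; the unmentioned ones are free. Counting distinct full assignments: branch {a=false, b=false, d=true} (c, e, f) contributes 8 new; branch {a=false, c=false, d=true} (b, e, f) contributes 4 new; branch {a=false, d=true} (b, c, e, f) contributes 4 new. Total: 16.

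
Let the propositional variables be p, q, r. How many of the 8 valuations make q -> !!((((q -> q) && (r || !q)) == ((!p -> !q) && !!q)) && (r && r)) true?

5

Initial set: {(q -> !!((((q -> q) && (r || !q)) == ((!p -> !q) && !!q)) && (r && r)))}.
(q -> !!((((q -> q) && (r || !q)) == ((!p -> !q) && !!q)) && (r && r))): β-rule — branch into !q  //  !!((((q -> q) && (r || !q)) == ((!p -> !q) && !!q)) && (r && r)).
  branch 1 (add !q):
    ○ open, literals {q=0}.
  branch 2 (add !!((((q -> q) && (r || !q)) == ((!p -> !q) && !!q)) && (r && r))):
    !!((((q -> q) && (r || !q)) == ((!p -> !q) && !!q)) && (r && r)): drop double negation, giving ((((q -> q) && (r || !q)) == ((!p -> !q) && !!q)) && (r && r)).
    ((((q -> q) && (r || !q)) == ((!p -> !q) && !!q)) && (r && r)): α-rule — add (((q -> q) && (r || !q)) == ((!p -> !q) && !!q)), (r && r).
    (r && r): α-rule — add r, r.
    (((q -> q) && (r || !q)) == ((!p -> !q) && !!q)): β-rule — branch into ((q -> q) && (r || !q)), ((!p -> !q) && !!q)  //  !((q -> q) && (r || !q)), !((!p -> !q) && !!q).
      branch 2.1 (add ((q -> q) && (r || !q)), ((!p -> !q) && !!q)):
        ((q -> q) && (r || !q)): α-rule — add (q -> q), (r || !q).
        ((!p -> !q) && !!q): α-rule — add (!p -> !q), !!q.
        !!q: drop double negation, giving q.
        (q -> q): β-rule — branch into !q  //  q.
          branch 2.1.1 (add !q):
            × closes — contains both q and !q.
          branch 2.1.2 (add q):
            (r || !q): β-rule — branch into r  //  !q.
              branch 2.1.2.1 (add r):
                (!p -> !q): β-rule — branch into !!p  //  !q.
                  branch 2.1.2.1.1 (add !!p):
                    ○ open, literals {p=1, q=1, r=1}.
                  branch 2.1.2.1.2 (add !q):
                    × closes — contains both q and !q.
              branch 2.1.2.2 (add !q):
                × closes — contains both q and !q.
      branch 2.2 (add !((q -> q) && (r || !q)), !((!p -> !q) && !!q)):
        !((q -> q) && (r || !q)): β-rule — branch into !(q -> q)  //  !(r || !q).
          branch 2.2.1 (add !(q -> q)):
            !(q -> q): α-rule — add q, !q.
            × closes — contains both q and !q.
          branch 2.2.2 (add !(r || !q)):
            !(r || !q): α-rule — add !r, !!q.
            × closes — contains both r and !r.
5 branches closed, 2 open.
Each open branch fixes some atoms; the unmentioned ones are free. Counting distinct full assignments: branch {q=0} (p, r) contributes 4 new; branch {p=1, q=1, r=1} (none free) contributes 1 new. Total: 5.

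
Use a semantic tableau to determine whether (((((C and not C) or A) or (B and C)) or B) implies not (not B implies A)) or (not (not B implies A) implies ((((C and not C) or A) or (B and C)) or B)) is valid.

Valid

Assume the negation and expand:
Initial set: {F ((((((C and not C) or A) or (B and C)) or B) implies not (not B implies A)) or (not (not B implies A) implies ((((C and not C) or A) or (B and C)) or B)))}.
F ((((((C and not C) or A) or (B and C)) or B) implies not (not B implies A)) or (not (not B implies A) implies ((((C and not C) or A) or (B and C)) or B))): α-rule — add F (((((C and not C) or A) or (B and C)) or B) implies not (not B implies A)), F (not (not B implies A) implies ((((C and not C) or A) or (B and C)) or B)).
F (((((C and not C) or A) or (B and C)) or B) implies not (not B implies A)): α-rule — add T ((((C and not C) or A) or (B and C)) or B), F not (not B implies A).
F (not (not B implies A) implies ((((C and not C) or A) or (B and C)) or B)): α-rule — add T not (not B implies A), F ((((C and not C) or A) or (B and C)) or B).
T not (not B implies A): α-rule — add T not B, F A.
F ((((C and not C) or A) or (B and C)) or B): α-rule — add F (((C and not C) or A) or (B and C)), F B.
F (((C and not C) or A) or (B and C)): α-rule — add F ((C and not C) or A), F (B and C).
F ((C and not C) or A): α-rule — add F (C and not C), F A.
T ((((C and not C) or A) or (B and C)) or B): β-rule — branch into T (((C and not C) or A) or (B and C))  //  T B.
  branch 1 (add T (((C and not C) or A) or (B and C))):
    F not (not B implies A): β-rule — branch into F not B  //  T A.
      branch 1.1 (add F not B):
        × closes — contains both B and not B.
      branch 1.2 (add T A):
        × closes — contains both A and not A.
  branch 2 (add T B):
    × closes — contains both B and not B.
All 3 branches close.
Every branch closed, so the negation is unsatisfiable and the formula is valid.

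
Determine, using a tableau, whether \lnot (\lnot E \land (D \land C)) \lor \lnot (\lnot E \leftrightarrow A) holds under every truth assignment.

Assume the negation and expand:
Initial set: {\lnot (\lnot (\lnot E \land (D \land C)) \lor \lnot (\lnot E \leftrightarrow A))}.
\lnot (\lnot (\lnot E \land (D \land C)) \lor \lnot (\lnot E \leftrightarrow A)): α-rule — add \lnot \lnot (\lnot E \land (D \land C)), \lnot \lnot (\lnot E \leftrightarrow A).
\lnot \lnot (\lnot E \land (D \land C)): α-rule — add \lnot E, (D \land C).
(D \land C): α-rule — add D, C.
\lnot \lnot (\lnot E \leftrightarrow A): β-rule — branch into \lnot E, A  //  \lnot \lnot E, \lnot A.
  branch 1 (add \lnot E, A):
    ○ open, literals {A=T, C=T, D=T, E=F}.
  branch 2 (add \lnot \lnot E, \lnot A):
    × closes — contains both E and \lnot E.
1 branch closed, 1 open.
An open branch gives a countermodel: A=T, C=T, D=T, E=F (unmentioned atoms arbitrary); under it the original formula is false.

Not valid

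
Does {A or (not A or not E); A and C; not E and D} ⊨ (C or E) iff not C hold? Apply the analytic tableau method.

Initial set: {(A or (not A or not E)); (A and C); (not E and D); not ((C or E) iff not C)}.
(A and C): α-rule — add A, C.
(not E and D): α-rule — add not E, D.
(A or (not A or not E)): β-rule — branch into A  //  (not A or not E).
  branch 1 (add A):
    not ((C or E) iff not C): β-rule — branch into (C or E), not not C  //  not (C or E), not C.
      branch 1.1 (add (C or E), not not C):
        (C or E): β-rule — branch into C  //  E.
          branch 1.1.1 (add C):
            ○ open, literals {A=true, C=true, D=true, E=false}.
          branch 1.1.2 (add E):
            × closes — contains both E and not E.
      branch 1.2 (add not (C or E), not C):
        × closes — contains both C and not C.
  branch 2 (add (not A or not E)):
    not ((C or E) iff not C): β-rule — branch into (C or E), not not C  //  not (C or E), not C.
      branch 2.1 (add (C or E), not not C):
        (not A or not E): β-rule — branch into not A  //  not E.
          branch 2.1.1 (add not A):
            × closes — contains both A and not A.
          branch 2.1.2 (add not E):
            (C or E): β-rule — branch into C  //  E.
              branch 2.1.2.1 (add C):
                ○ open, literals {A=true, C=true, D=true, E=false}.
              branch 2.1.2.2 (add E):
                × closes — contains both E and not E.
      branch 2.2 (add not (C or E), not C):
        × closes — contains both C and not C.
5 branches closed, 2 open.
An open branch gives a countermodel: A=true, C=true, D=true, E=false (unmentioned atoms arbitrary); the premises hold there but the conclusion fails.

No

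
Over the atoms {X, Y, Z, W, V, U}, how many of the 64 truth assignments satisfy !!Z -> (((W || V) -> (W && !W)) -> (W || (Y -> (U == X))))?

Initial set: {(!!Z -> (((W || V) -> (W && !W)) -> (W || (Y -> (U == X)))))}.
(!!Z -> (((W || V) -> (W && !W)) -> (W || (Y -> (U == X))))): β-rule — branch into !!!Z  //  (((W || V) -> (W && !W)) -> (W || (Y -> (U == X)))).
  branch 1 (add !!!Z):
    !!!Z: drop double negation, giving !Z.
    ○ open, literals {Z=F}.
  branch 2 (add (((W || V) -> (W && !W)) -> (W || (Y -> (U == X))))):
    (((W || V) -> (W && !W)) -> (W || (Y -> (U == X)))): β-rule — branch into !((W || V) -> (W && !W))  //  (W || (Y -> (U == X))).
      branch 2.1 (add !((W || V) -> (W && !W))):
        !((W || V) -> (W && !W)): α-rule — add (W || V), !(W && !W).
        (W || V): β-rule — branch into W  //  V.
          branch 2.1.1 (add W):
            !(W && !W): β-rule — branch into !W  //  !!W.
              branch 2.1.1.1 (add !W):
                × closes — contains both W and !W.
              branch 2.1.1.2 (add !!W):
                ○ open, literals {W=T}.
          branch 2.1.2 (add V):
            !(W && !W): β-rule — branch into !W  //  !!W.
              branch 2.1.2.1 (add !W):
                ○ open, literals {V=T, W=F}.
              branch 2.1.2.2 (add !!W):
                ○ open, literals {V=T, W=T}.
      branch 2.2 (add (W || (Y -> (U == X)))):
        (W || (Y -> (U == X))): β-rule — branch into W  //  (Y -> (U == X)).
          branch 2.2.1 (add W):
            ○ open, literals {W=T}.
          branch 2.2.2 (add (Y -> (U == X))):
            (Y -> (U == X)): β-rule — branch into !Y  //  (U == X).
              branch 2.2.2.1 (add !Y):
                ○ open, literals {Y=F}.
              branch 2.2.2.2 (add (U == X)):
                (U == X): β-rule — branch into U, X  //  !U, !X.
                  branch 2.2.2.2.1 (add U, X):
                    ○ open, literals {U=T, X=T}.
                  branch 2.2.2.2.2 (add !U, !X):
                    ○ open, literals {U=F, X=F}.
1 branch closed, 8 open.
Each open branch fixes some atoms; the unmentioned ones are free. Counting distinct full assignments: branch {Z=F} (X, Y, W, V, U) contributes 32 new; branch {W=T} (X, Y, Z, V, U) contributes 16 new; branch {V=T, W=F} (X, Y, Z, U) contributes 8 new; branch {V=T, W=T} (X, Y, Z, U) contributes 0 new; branch {W=T} (X, Y, Z, V, U) contributes 0 new; branch {Y=F} (X, Z, W, V, U) contributes 4 new; branch {U=T, X=T} (Y, Z, W, V) contributes 1 new; branch {U=F, X=F} (Y, Z, W, V) contributes 1 new. Total: 62.

62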